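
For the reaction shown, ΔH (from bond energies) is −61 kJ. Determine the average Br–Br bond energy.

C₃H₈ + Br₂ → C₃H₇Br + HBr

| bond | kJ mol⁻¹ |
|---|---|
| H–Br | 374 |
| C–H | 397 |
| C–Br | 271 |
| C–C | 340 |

D(Br–Br) ≈ 187 kJ/mol

Let D be the Br–Br bond energy.
Σ(broken) = 1×D + 2×340 + 8×397 = 3856 + D
Σ(formed) = 1×271 + 2×340 + 7×397 + 1×374 = 4104
ΔH = Σ(broken) − Σ(formed) = (3856 + D) − (4104) = −248 + D
Setting this equal to −61 kJ gives D = 187 kJ/mol.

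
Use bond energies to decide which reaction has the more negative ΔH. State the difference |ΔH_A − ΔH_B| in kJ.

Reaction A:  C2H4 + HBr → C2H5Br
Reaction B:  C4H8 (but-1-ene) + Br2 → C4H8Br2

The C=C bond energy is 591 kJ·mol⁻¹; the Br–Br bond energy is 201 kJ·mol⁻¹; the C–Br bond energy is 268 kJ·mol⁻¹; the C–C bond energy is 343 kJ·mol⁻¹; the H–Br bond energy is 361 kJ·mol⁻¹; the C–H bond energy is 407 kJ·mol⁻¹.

Reaction B, by 21 kJ

Reaction A:
  Bonds broken (reactants):
    C–H: 4 × 407 = 1628
    C=C: 1 × 591 = 591
    H–Br: 1 × 361 = 361
    Σ(broken) = 2580 kJ
  Bonds formed (products):
    C–Br: 1 × 268 = 268
    C–C: 1 × 343 = 343
    C–H: 5 × 407 = 2035
    Σ(formed) = 2646 kJ
  ΔH_A = 2580 − 2646 = −66 kJ
Reaction B:
  Bonds broken (reactants):
    Br–Br: 1 × 201 = 201
    C–C: 2 × 343 = 686
    C–H: 8 × 407 = 3256
    C=C: 1 × 591 = 591
    Σ(broken) = 4734 kJ
  Bonds formed (products):
    C–Br: 2 × 268 = 536
    C–C: 3 × 343 = 1029
    C–H: 8 × 407 = 3256
    Σ(formed) = 4821 kJ
  ΔH_B = 4734 − 4821 = −87 kJ
ΔH_A − ΔH_B = +21 kJ, so reaction B has the more negative ΔH; |ΔH_A − ΔH_B| = 21 kJ.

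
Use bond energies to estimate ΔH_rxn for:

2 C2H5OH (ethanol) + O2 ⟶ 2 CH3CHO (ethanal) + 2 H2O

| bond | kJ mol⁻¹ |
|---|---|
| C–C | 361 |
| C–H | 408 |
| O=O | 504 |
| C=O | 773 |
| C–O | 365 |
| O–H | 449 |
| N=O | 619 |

Bonds broken (reactants):
  C–C: 2 × 361 = 722
  C–H: 10 × 408 = 4080
  C–O: 2 × 365 = 730
  O–H: 2 × 449 = 898
  O=O: 1 × 504 = 504
  Σ(broken) = 6934 kJ
Bonds formed (products):
  C–C: 2 × 361 = 722
  C–H: 8 × 408 = 3264
  C=O: 2 × 773 = 1546
  O–H: 4 × 449 = 1796
  Σ(formed) = 7328 kJ
ΔH = Σ(broken) − Σ(formed) = 6934 − 7328 = −394 kJ

ΔH ≈ −394 kJ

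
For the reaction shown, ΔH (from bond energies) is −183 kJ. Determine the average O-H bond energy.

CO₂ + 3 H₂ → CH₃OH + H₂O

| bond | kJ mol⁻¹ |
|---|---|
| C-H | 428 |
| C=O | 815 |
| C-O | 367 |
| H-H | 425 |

D(O-H) ≈ 479 kJ/mol

Let D be the O-H bond energy.
Σ(broken) = 2×815 + 3×425 = 2905
Σ(formed) = 3×428 + 1×367 + 3×D = 1651 + 3D
ΔH = Σ(broken) − Σ(formed) = (2905) − (1651 + 3D) = +1254 − 3D
Setting this equal to −183 kJ gives 3D = 1437, so D = 479 kJ/mol.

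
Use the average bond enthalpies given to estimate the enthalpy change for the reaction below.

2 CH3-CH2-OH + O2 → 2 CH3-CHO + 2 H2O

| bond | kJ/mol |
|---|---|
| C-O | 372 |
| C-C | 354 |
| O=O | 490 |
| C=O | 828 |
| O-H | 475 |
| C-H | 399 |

ΔH ≈ −574 kJ

Bonds broken (reactants):
  C-C: 2 × 354 = 708
  C-H: 10 × 399 = 3990
  C-O: 2 × 372 = 744
  O-H: 2 × 475 = 950
  O=O: 1 × 490 = 490
  Σ(broken) = 6882 kJ
Bonds formed (products):
  C-C: 2 × 354 = 708
  C-H: 8 × 399 = 3192
  C=O: 2 × 828 = 1656
  O-H: 4 × 475 = 1900
  Σ(formed) = 7456 kJ
ΔH = Σ(broken) − Σ(formed) = 6882 − 7456 = −574 kJ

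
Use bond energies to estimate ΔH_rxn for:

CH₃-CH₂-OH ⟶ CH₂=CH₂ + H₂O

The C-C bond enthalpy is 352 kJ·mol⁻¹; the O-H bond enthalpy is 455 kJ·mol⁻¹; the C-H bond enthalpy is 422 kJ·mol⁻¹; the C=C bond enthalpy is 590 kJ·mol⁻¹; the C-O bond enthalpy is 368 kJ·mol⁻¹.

Bonds broken (reactants):
  C-C: 1 × 352 = 352
  C-H: 5 × 422 = 2110
  C-O: 1 × 368 = 368
  O-H: 1 × 455 = 455
  Σ(broken) = 3285 kJ
Bonds formed (products):
  C-H: 4 × 422 = 1688
  C=C: 1 × 590 = 590
  O-H: 2 × 455 = 910
  Σ(formed) = 3188 kJ
ΔH = Σ(broken) − Σ(formed) = 3285 − 3188 = +97 kJ

ΔH ≈ +97 kJ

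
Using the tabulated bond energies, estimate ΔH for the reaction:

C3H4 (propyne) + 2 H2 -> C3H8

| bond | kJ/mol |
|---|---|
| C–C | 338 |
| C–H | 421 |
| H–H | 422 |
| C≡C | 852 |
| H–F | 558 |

Bonds broken (reactants):
  C≡C: 1 × 852 = 852
  C–C: 1 × 338 = 338
  C–H: 4 × 421 = 1684
  H–H: 2 × 422 = 844
  Σ(broken) = 3718 kJ
Bonds formed (products):
  C–C: 2 × 338 = 676
  C–H: 8 × 421 = 3368
  Σ(formed) = 4044 kJ
ΔH = Σ(broken) − Σ(formed) = 3718 − 4044 = −326 kJ

ΔH ≈ −326 kJ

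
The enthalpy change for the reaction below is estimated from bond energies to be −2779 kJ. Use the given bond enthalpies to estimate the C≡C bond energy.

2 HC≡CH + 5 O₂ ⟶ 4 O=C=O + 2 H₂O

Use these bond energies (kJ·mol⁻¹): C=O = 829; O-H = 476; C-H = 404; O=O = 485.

D(C≡C) ≈ 858 kJ/mol

Let D be the C≡C bond energy.
Σ(broken) = 2×D + 4×404 + 5×485 = 4041 + 2D
Σ(formed) = 8×829 + 4×476 = 8536
ΔH = Σ(broken) − Σ(formed) = (4041 + 2D) − (8536) = −4495 + 2D
Setting this equal to −2779 kJ gives 2D = 1716, so D = 858 kJ/mol.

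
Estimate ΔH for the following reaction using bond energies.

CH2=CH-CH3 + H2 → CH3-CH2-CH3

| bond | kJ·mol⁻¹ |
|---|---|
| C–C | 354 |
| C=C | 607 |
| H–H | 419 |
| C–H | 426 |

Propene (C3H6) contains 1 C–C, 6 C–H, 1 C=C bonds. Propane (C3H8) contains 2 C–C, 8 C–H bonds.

ΔH ≈ −180 kJ

Bonds broken (reactants):
  C–C: 1 × 354 = 354
  C–H: 6 × 426 = 2556
  C=C: 1 × 607 = 607
  H–H: 1 × 419 = 419
  Σ(broken) = 3936 kJ
Bonds formed (products):
  C–C: 2 × 354 = 708
  C–H: 8 × 426 = 3408
  Σ(formed) = 4116 kJ
ΔH = Σ(broken) − Σ(formed) = 3936 − 4116 = −180 kJ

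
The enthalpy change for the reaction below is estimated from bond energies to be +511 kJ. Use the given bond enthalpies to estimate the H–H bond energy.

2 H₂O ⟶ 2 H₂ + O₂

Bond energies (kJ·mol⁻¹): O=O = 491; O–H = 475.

Let D be the H–H bond energy.
Σ(broken) = 4×475 = 1900
Σ(formed) = 2×D + 1×491 = 491 + 2D
ΔH = Σ(broken) − Σ(formed) = (1900) − (491 + 2D) = +1409 − 2D
Setting this equal to +511 kJ gives 2D = 898, so D = 449 kJ/mol.

D(H–H) ≈ 449 kJ/mol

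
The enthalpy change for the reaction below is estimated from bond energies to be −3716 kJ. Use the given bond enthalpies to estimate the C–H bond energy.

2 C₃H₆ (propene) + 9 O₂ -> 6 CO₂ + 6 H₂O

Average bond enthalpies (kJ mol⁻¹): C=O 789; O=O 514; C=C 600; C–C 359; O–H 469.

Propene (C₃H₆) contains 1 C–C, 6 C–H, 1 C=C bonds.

D(C–H) ≈ 403 kJ/mol

Let D be the C–H bond energy.
Σ(broken) = 2×359 + 12×D + 2×600 + 9×514 = 6544 + 12D
Σ(formed) = 12×789 + 12×469 = 15096
ΔH = Σ(broken) − Σ(formed) = (6544 + 12D) − (15096) = −8552 + 12D
Setting this equal to −3716 kJ gives 12D = 4836, so D = 403 kJ/mol.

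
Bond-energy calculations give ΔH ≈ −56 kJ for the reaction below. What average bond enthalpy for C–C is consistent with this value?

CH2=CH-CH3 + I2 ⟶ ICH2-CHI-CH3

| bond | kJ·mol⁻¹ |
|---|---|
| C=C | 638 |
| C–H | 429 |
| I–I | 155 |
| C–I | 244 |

D(C–C) ≈ 361 kJ/mol

Let D be the C–C bond energy.
Σ(broken) = 1×D + 6×429 + 1×638 + 1×155 = 3367 + D
Σ(formed) = 2×D + 6×429 + 2×244 = 3062 + 2D
ΔH = Σ(broken) − Σ(formed) = (3367 + D) − (3062 + 2D) = +305 − D
Setting this equal to −56 kJ gives D = 361 kJ/mol.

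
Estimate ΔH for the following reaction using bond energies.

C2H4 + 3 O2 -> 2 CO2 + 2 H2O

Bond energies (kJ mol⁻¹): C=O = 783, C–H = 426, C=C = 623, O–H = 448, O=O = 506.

Bonds broken (reactants):
  C–H: 4 × 426 = 1704
  C=C: 1 × 623 = 623
  O=O: 3 × 506 = 1518
  Σ(broken) = 3845 kJ
Bonds formed (products):
  C=O: 4 × 783 = 3132
  O–H: 4 × 448 = 1792
  Σ(formed) = 4924 kJ
ΔH = Σ(broken) − Σ(formed) = 3845 − 4924 = −1079 kJ

ΔH ≈ −1079 kJ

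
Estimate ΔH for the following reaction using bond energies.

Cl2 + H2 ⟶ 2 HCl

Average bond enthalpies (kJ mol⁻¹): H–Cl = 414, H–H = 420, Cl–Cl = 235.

ΔH ≈ −173 kJ

Bonds broken (reactants):
  Cl–Cl: 1 × 235 = 235
  H–H: 1 × 420 = 420
  Σ(broken) = 655 kJ
Bonds formed (products):
  H–Cl: 2 × 414 = 828
  Σ(formed) = 828 kJ
ΔH = Σ(broken) − Σ(formed) = 655 − 828 = −173 kJ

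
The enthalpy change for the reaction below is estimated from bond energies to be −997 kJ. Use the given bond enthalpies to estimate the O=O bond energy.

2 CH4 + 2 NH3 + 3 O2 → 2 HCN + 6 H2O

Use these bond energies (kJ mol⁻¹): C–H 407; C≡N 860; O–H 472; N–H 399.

D(O=O) ≈ 517 kJ/mol

Let D be the O=O bond energy.
Σ(broken) = 8×407 + 6×399 + 3×D = 5650 + 3D
Σ(formed) = 2×860 + 2×407 + 12×472 = 8198
ΔH = Σ(broken) − Σ(formed) = (5650 + 3D) − (8198) = −2548 + 3D
Setting this equal to −997 kJ gives 3D = 1551, so D = 517 kJ/mol.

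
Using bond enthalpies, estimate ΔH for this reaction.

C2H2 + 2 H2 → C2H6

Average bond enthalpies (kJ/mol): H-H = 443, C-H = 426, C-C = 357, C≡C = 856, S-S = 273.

ΔH ≈ −319 kJ

Bonds broken (reactants):
  C≡C: 1 × 856 = 856
  C-H: 2 × 426 = 852
  H-H: 2 × 443 = 886
  Σ(broken) = 2594 kJ
Bonds formed (products):
  C-C: 1 × 357 = 357
  C-H: 6 × 426 = 2556
  Σ(formed) = 2913 kJ
ΔH = Σ(broken) − Σ(formed) = 2594 − 2913 = −319 kJ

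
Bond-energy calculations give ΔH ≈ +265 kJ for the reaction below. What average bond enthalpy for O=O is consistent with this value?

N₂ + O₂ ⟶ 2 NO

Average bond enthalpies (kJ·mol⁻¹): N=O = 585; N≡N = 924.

D(O=O) ≈ 511 kJ/mol

Let D be the O=O bond energy.
Σ(broken) = 1×924 + 1×D = 924 + D
Σ(formed) = 2×585 = 1170
ΔH = Σ(broken) − Σ(formed) = (924 + D) − (1170) = −246 + D
Setting this equal to +265 kJ gives D = 511 kJ/mol.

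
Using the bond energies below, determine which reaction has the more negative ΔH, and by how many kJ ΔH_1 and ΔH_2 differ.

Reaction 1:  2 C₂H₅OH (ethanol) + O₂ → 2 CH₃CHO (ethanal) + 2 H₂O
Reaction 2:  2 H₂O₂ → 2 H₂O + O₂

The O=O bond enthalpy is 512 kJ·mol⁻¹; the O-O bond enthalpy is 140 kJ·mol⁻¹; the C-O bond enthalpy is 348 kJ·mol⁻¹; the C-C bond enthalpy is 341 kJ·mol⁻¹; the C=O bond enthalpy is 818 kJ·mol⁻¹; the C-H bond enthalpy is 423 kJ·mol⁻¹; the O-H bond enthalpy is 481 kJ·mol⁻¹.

Reaction 1, by 312 kJ

Reaction 1:
  Bonds broken (reactants):
    C-C: 2 × 341 = 682
    C-H: 10 × 423 = 4230
    C-O: 2 × 348 = 696
    O-H: 2 × 481 = 962
    O=O: 1 × 512 = 512
    Σ(broken) = 7082 kJ
  Bonds formed (products):
    C-C: 2 × 341 = 682
    C-H: 8 × 423 = 3384
    C=O: 2 × 818 = 1636
    O-H: 4 × 481 = 1924
    Σ(formed) = 7626 kJ
  ΔH_1 = 7082 − 7626 = −544 kJ
Reaction 2:
  Bonds broken (reactants):
    O-H: 4 × 481 = 1924
    O-O: 2 × 140 = 280
    Σ(broken) = 2204 kJ
  Bonds formed (products):
    O-H: 4 × 481 = 1924
    O=O: 1 × 512 = 512
    Σ(formed) = 2436 kJ
  ΔH_2 = 2204 − 2436 = −232 kJ
ΔH_1 − ΔH_2 = −312 kJ, so reaction 1 has the more negative ΔH; |ΔH_1 − ΔH_2| = 312 kJ.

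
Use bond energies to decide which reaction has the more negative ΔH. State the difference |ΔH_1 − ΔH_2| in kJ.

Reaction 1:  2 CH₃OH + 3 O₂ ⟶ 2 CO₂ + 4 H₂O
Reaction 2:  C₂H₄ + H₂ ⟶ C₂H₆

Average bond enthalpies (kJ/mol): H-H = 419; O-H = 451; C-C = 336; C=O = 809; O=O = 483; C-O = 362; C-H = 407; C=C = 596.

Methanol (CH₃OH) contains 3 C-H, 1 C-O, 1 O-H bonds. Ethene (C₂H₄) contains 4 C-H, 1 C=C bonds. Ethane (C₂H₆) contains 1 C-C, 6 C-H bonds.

Reaction 1:
  Bonds broken (reactants):
    C-H: 6 × 407 = 2442
    C-O: 2 × 362 = 724
    O-H: 2 × 451 = 902
    O=O: 3 × 483 = 1449
    Σ(broken) = 5517 kJ
  Bonds formed (products):
    C=O: 4 × 809 = 3236
    O-H: 8 × 451 = 3608
    Σ(formed) = 6844 kJ
  ΔH_1 = 5517 − 6844 = −1327 kJ
Reaction 2:
  Bonds broken (reactants):
    C-H: 4 × 407 = 1628
    C=C: 1 × 596 = 596
    H-H: 1 × 419 = 419
    Σ(broken) = 2643 kJ
  Bonds formed (products):
    C-C: 1 × 336 = 336
    C-H: 6 × 407 = 2442
    Σ(formed) = 2778 kJ
  ΔH_2 = 2643 − 2778 = −135 kJ
ΔH_1 − ΔH_2 = −1192 kJ, so reaction 1 has the more negative ΔH; |ΔH_1 − ΔH_2| = 1192 kJ.

Reaction 1, by 1192 kJ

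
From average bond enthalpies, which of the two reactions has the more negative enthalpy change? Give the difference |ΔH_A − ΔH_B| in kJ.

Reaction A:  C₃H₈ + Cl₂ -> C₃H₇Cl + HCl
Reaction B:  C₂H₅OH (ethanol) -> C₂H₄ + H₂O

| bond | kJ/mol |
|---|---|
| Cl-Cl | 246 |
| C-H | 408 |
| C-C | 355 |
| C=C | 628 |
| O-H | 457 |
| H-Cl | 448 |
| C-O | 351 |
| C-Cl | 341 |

Reaction A, by 164 kJ

Reaction A:
  Bonds broken (reactants):
    C-C: 2 × 355 = 710
    C-H: 8 × 408 = 3264
    Cl-Cl: 1 × 246 = 246
    Σ(broken) = 4220 kJ
  Bonds formed (products):
    C-C: 2 × 355 = 710
    C-Cl: 1 × 341 = 341
    C-H: 7 × 408 = 2856
    H-Cl: 1 × 448 = 448
    Σ(formed) = 4355 kJ
  ΔH_A = 4220 − 4355 = −135 kJ
Reaction B:
  Bonds broken (reactants):
    C-C: 1 × 355 = 355
    C-H: 5 × 408 = 2040
    C-O: 1 × 351 = 351
    O-H: 1 × 457 = 457
    Σ(broken) = 3203 kJ
  Bonds formed (products):
    C-H: 4 × 408 = 1632
    C=C: 1 × 628 = 628
    O-H: 2 × 457 = 914
    Σ(formed) = 3174 kJ
  ΔH_B = 3203 − 3174 = +29 kJ
ΔH_A − ΔH_B = −164 kJ, so reaction A has the more negative ΔH; |ΔH_A − ΔH_B| = 164 kJ.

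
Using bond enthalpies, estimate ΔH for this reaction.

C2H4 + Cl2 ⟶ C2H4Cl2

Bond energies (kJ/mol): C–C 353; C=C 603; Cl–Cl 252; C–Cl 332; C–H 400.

Bonds broken (reactants):
  C–H: 4 × 400 = 1600
  C=C: 1 × 603 = 603
  Cl–Cl: 1 × 252 = 252
  Σ(broken) = 2455 kJ
Bonds formed (products):
  C–C: 1 × 353 = 353
  C–Cl: 2 × 332 = 664
  C–H: 4 × 400 = 1600
  Σ(formed) = 2617 kJ
ΔH = Σ(broken) − Σ(formed) = 2455 − 2617 = −162 kJ

ΔH ≈ −162 kJ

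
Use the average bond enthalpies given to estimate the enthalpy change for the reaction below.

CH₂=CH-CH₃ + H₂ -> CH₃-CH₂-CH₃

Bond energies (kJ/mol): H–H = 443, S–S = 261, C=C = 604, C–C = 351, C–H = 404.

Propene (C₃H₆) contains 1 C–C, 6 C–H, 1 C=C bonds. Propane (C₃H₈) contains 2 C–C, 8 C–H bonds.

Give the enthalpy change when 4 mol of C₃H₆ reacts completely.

Bonds broken (reactants):
  C–C: 1 × 351 = 351
  C–H: 6 × 404 = 2424
  C=C: 1 × 604 = 604
  H–H: 1 × 443 = 443
  Σ(broken) = 3822 kJ
Bonds formed (products):
  C–C: 2 × 351 = 702
  C–H: 8 × 404 = 3232
  Σ(formed) = 3934 kJ
ΔH = Σ(broken) − Σ(formed) = 3822 − 3934 = −112 kJ
For 4× the reaction as written: 4 × (−112) = −448 kJ

ΔH = −448 kJ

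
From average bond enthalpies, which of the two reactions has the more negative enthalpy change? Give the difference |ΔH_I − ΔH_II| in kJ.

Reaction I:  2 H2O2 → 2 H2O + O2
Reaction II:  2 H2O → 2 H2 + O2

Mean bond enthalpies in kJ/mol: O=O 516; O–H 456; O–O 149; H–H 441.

Reaction I, by 644 kJ

Reaction I:
  Bonds broken (reactants):
    O–H: 4 × 456 = 1824
    O–O: 2 × 149 = 298
    Σ(broken) = 2122 kJ
  Bonds formed (products):
    O–H: 4 × 456 = 1824
    O=O: 1 × 516 = 516
    Σ(formed) = 2340 kJ
  ΔH_I = 2122 − 2340 = −218 kJ
Reaction II:
  Bonds broken (reactants):
    O–H: 4 × 456 = 1824
    Σ(broken) = 1824 kJ
  Bonds formed (products):
    H–H: 2 × 441 = 882
    O=O: 1 × 516 = 516
    Σ(formed) = 1398 kJ
  ΔH_II = 1824 − 1398 = +426 kJ
ΔH_I − ΔH_II = −644 kJ, so reaction I has the more negative ΔH; |ΔH_I − ΔH_II| = 644 kJ.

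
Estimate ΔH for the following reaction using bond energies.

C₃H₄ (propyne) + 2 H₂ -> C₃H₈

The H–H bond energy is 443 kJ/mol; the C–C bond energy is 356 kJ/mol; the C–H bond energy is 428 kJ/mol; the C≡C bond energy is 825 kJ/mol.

ΔH ≈ −357 kJ

Bonds broken (reactants):
  C≡C: 1 × 825 = 825
  C–C: 1 × 356 = 356
  C–H: 4 × 428 = 1712
  H–H: 2 × 443 = 886
  Σ(broken) = 3779 kJ
Bonds formed (products):
  C–C: 2 × 356 = 712
  C–H: 8 × 428 = 3424
  Σ(formed) = 4136 kJ
ΔH = Σ(broken) − Σ(formed) = 3779 − 4136 = −357 kJ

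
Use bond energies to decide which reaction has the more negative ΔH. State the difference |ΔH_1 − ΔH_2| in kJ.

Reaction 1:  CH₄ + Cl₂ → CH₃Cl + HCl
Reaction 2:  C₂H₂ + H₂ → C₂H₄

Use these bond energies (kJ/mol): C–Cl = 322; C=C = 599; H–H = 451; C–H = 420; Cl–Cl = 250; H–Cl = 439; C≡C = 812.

Reaction 1:
  Bonds broken (reactants):
    C–H: 4 × 420 = 1680
    Cl–Cl: 1 × 250 = 250
    Σ(broken) = 1930 kJ
  Bonds formed (products):
    C–Cl: 1 × 322 = 322
    C–H: 3 × 420 = 1260
    H–Cl: 1 × 439 = 439
    Σ(formed) = 2021 kJ
  ΔH_1 = 1930 − 2021 = −91 kJ
Reaction 2:
  Bonds broken (reactants):
    C≡C: 1 × 812 = 812
    C–H: 2 × 420 = 840
    H–H: 1 × 451 = 451
    Σ(broken) = 2103 kJ
  Bonds formed (products):
    C–H: 4 × 420 = 1680
    C=C: 1 × 599 = 599
    Σ(formed) = 2279 kJ
  ΔH_2 = 2103 − 2279 = −176 kJ
ΔH_1 − ΔH_2 = +85 kJ, so reaction 2 has the more negative ΔH; |ΔH_1 − ΔH_2| = 85 kJ.

Reaction 2, by 85 kJ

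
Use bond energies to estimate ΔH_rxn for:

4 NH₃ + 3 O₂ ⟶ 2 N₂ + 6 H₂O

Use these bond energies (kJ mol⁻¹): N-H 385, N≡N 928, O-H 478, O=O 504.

ΔH ≈ −1460 kJ

Bonds broken (reactants):
  N-H: 12 × 385 = 4620
  O=O: 3 × 504 = 1512
  Σ(broken) = 6132 kJ
Bonds formed (products):
  N≡N: 2 × 928 = 1856
  O-H: 12 × 478 = 5736
  Σ(formed) = 7592 kJ
ΔH = Σ(broken) − Σ(formed) = 6132 − 7592 = −1460 kJ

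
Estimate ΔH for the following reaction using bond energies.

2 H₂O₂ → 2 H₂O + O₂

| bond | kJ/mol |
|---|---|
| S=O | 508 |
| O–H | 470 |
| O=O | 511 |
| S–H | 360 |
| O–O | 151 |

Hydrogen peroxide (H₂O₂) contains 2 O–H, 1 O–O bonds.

ΔH ≈ −209 kJ

Bonds broken (reactants):
  O–H: 4 × 470 = 1880
  O–O: 2 × 151 = 302
  Σ(broken) = 2182 kJ
Bonds formed (products):
  O–H: 4 × 470 = 1880
  O=O: 1 × 511 = 511
  Σ(formed) = 2391 kJ
ΔH = Σ(broken) − Σ(formed) = 2182 − 2391 = −209 kJ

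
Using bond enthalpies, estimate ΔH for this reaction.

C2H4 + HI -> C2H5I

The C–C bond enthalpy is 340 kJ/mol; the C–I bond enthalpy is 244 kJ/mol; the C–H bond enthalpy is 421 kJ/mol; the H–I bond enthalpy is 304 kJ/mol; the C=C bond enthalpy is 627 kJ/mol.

ΔH ≈ −74 kJ

Bonds broken (reactants):
  C–H: 4 × 421 = 1684
  C=C: 1 × 627 = 627
  H–I: 1 × 304 = 304
  Σ(broken) = 2615 kJ
Bonds formed (products):
  C–C: 1 × 340 = 340
  C–H: 5 × 421 = 2105
  C–I: 1 × 244 = 244
  Σ(formed) = 2689 kJ
ΔH = Σ(broken) − Σ(formed) = 2615 − 2689 = −74 kJ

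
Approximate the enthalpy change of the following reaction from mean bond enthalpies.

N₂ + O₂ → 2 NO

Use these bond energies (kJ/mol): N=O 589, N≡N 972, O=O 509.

Bonds broken (reactants):
  N≡N: 1 × 972 = 972
  O=O: 1 × 509 = 509
  Σ(broken) = 1481 kJ
Bonds formed (products):
  N=O: 2 × 589 = 1178
  Σ(formed) = 1178 kJ
ΔH = Σ(broken) − Σ(formed) = 1481 − 1178 = +303 kJ

ΔH ≈ +303 kJ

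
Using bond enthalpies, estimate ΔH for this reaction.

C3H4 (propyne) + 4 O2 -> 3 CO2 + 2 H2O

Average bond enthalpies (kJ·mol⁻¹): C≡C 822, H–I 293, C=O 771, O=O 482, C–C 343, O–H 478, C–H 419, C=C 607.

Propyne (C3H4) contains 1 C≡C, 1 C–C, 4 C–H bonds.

Bonds broken (reactants):
  C≡C: 1 × 822 = 822
  C–C: 1 × 343 = 343
  C–H: 4 × 419 = 1676
  O=O: 4 × 482 = 1928
  Σ(broken) = 4769 kJ
Bonds formed (products):
  C=O: 6 × 771 = 4626
  O–H: 4 × 478 = 1912
  Σ(formed) = 6538 kJ
ΔH = Σ(broken) − Σ(formed) = 4769 − 6538 = −1769 kJ

ΔH ≈ −1769 kJ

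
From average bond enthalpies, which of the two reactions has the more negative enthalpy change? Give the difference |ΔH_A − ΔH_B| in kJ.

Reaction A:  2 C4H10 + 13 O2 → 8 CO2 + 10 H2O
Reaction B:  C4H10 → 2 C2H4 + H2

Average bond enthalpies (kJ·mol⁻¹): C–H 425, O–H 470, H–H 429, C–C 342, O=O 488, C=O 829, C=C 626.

Reaction A, by 5963 kJ

Reaction A:
  Bonds broken (reactants):
    C–C: 6 × 342 = 2052
    C–H: 20 × 425 = 8500
    O=O: 13 × 488 = 6344
    Σ(broken) = 16896 kJ
  Bonds formed (products):
    C=O: 16 × 829 = 13264
    O–H: 20 × 470 = 9400
    Σ(formed) = 22664 kJ
  ΔH_A = 16896 − 22664 = −5768 kJ
Reaction B:
  Bonds broken (reactants):
    C–C: 3 × 342 = 1026
    C–H: 10 × 425 = 4250
    Σ(broken) = 5276 kJ
  Bonds formed (products):
    C–H: 8 × 425 = 3400
    C=C: 2 × 626 = 1252
    H–H: 1 × 429 = 429
    Σ(formed) = 5081 kJ
  ΔH_B = 5276 − 5081 = +195 kJ
ΔH_A − ΔH_B = −5963 kJ, so reaction A has the more negative ΔH; |ΔH_A − ΔH_B| = 5963 kJ.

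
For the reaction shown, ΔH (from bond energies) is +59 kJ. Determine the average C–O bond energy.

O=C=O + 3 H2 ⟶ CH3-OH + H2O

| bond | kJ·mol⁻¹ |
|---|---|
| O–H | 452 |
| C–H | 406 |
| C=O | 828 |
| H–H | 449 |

D(C–O) ≈ 370 kJ/mol

Let D be the C–O bond energy.
Σ(broken) = 2×828 + 3×449 = 3003
Σ(formed) = 3×406 + 1×D + 3×452 = 2574 + D
ΔH = Σ(broken) − Σ(formed) = (3003) − (2574 + D) = +429 − D
Setting this equal to +59 kJ gives D = 370 kJ/mol.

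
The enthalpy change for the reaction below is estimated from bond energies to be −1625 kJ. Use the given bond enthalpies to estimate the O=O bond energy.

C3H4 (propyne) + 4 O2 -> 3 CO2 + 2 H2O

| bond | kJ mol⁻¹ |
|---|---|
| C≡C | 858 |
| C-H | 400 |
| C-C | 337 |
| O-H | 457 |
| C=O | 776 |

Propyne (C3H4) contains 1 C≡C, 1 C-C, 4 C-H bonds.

D(O=O) ≈ 516 kJ/mol

Let D be the O=O bond energy.
Σ(broken) = 1×858 + 1×337 + 4×400 + 4×D = 2795 + 4D
Σ(formed) = 6×776 + 4×457 = 6484
ΔH = Σ(broken) − Σ(formed) = (2795 + 4D) − (6484) = −3689 + 4D
Setting this equal to −1625 kJ gives 4D = 2064, so D = 516 kJ/mol.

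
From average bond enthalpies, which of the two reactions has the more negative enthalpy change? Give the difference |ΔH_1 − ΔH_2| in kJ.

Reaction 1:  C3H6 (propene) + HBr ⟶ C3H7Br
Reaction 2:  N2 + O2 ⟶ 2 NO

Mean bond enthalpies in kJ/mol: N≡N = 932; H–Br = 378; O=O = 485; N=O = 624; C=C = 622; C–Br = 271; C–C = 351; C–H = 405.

Reaction 1:
  Bonds broken (reactants):
    C–C: 1 × 351 = 351
    C–H: 6 × 405 = 2430
    C=C: 1 × 622 = 622
    H–Br: 1 × 378 = 378
    Σ(broken) = 3781 kJ
  Bonds formed (products):
    C–Br: 1 × 271 = 271
    C–C: 2 × 351 = 702
    C–H: 7 × 405 = 2835
    Σ(formed) = 3808 kJ
  ΔH_1 = 3781 − 3808 = −27 kJ
Reaction 2:
  Bonds broken (reactants):
    N≡N: 1 × 932 = 932
    O=O: 1 × 485 = 485
    Σ(broken) = 1417 kJ
  Bonds formed (products):
    N=O: 2 × 624 = 1248
    Σ(formed) = 1248 kJ
  ΔH_2 = 1417 − 1248 = +169 kJ
ΔH_1 − ΔH_2 = −196 kJ, so reaction 1 has the more negative ΔH; |ΔH_1 − ΔH_2| = 196 kJ.

Reaction 1, by 196 kJ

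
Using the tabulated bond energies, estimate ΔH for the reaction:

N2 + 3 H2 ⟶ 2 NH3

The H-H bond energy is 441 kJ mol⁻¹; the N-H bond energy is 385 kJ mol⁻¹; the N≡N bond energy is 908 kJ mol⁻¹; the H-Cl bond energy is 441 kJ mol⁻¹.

ΔH ≈ −79 kJ

Bonds broken (reactants):
  H-H: 3 × 441 = 1323
  N≡N: 1 × 908 = 908
  Σ(broken) = 2231 kJ
Bonds formed (products):
  N-H: 6 × 385 = 2310
  Σ(formed) = 2310 kJ
ΔH = Σ(broken) − Σ(formed) = 2231 − 2310 = −79 kJ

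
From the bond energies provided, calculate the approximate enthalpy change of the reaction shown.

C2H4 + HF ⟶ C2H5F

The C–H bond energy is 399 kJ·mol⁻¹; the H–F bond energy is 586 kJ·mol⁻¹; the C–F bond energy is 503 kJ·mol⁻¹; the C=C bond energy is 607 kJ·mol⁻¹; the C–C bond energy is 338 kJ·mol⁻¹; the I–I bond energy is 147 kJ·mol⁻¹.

ΔH ≈ −47 kJ

Bonds broken (reactants):
  C–H: 4 × 399 = 1596
  C=C: 1 × 607 = 607
  H–F: 1 × 586 = 586
  Σ(broken) = 2789 kJ
Bonds formed (products):
  C–C: 1 × 338 = 338
  C–F: 1 × 503 = 503
  C–H: 5 × 399 = 1995
  Σ(formed) = 2836 kJ
ΔH = Σ(broken) − Σ(formed) = 2789 − 2836 = −47 kJ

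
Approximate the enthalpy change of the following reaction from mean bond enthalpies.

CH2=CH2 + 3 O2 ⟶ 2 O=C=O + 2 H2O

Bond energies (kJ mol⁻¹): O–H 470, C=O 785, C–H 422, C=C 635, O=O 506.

Bonds broken (reactants):
  C–H: 4 × 422 = 1688
  C=C: 1 × 635 = 635
  O=O: 3 × 506 = 1518
  Σ(broken) = 3841 kJ
Bonds formed (products):
  C=O: 4 × 785 = 3140
  O–H: 4 × 470 = 1880
  Σ(formed) = 5020 kJ
ΔH = Σ(broken) − Σ(formed) = 3841 − 5020 = −1179 kJ

ΔH ≈ −1179 kJ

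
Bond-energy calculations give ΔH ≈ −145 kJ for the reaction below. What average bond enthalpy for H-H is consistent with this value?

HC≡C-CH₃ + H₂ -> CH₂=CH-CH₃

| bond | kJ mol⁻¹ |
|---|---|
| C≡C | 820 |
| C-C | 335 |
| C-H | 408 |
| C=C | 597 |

D(H-H) ≈ 448 kJ/mol

Let D be the H-H bond energy.
Σ(broken) = 1×820 + 1×335 + 4×408 + 1×D = 2787 + D
Σ(formed) = 1×335 + 6×408 + 1×597 = 3380
ΔH = Σ(broken) − Σ(formed) = (2787 + D) − (3380) = −593 + D
Setting this equal to −145 kJ gives D = 448 kJ/mol.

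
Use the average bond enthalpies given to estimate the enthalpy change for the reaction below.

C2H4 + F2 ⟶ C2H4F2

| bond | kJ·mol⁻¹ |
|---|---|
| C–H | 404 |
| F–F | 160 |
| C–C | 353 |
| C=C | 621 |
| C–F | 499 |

Bonds broken (reactants):
  C–H: 4 × 404 = 1616
  C=C: 1 × 621 = 621
  F–F: 1 × 160 = 160
  Σ(broken) = 2397 kJ
Bonds formed (products):
  C–C: 1 × 353 = 353
  C–F: 2 × 499 = 998
  C–H: 4 × 404 = 1616
  Σ(formed) = 2967 kJ
ΔH = Σ(broken) − Σ(formed) = 2397 − 2967 = −570 kJ

ΔH ≈ −570 kJ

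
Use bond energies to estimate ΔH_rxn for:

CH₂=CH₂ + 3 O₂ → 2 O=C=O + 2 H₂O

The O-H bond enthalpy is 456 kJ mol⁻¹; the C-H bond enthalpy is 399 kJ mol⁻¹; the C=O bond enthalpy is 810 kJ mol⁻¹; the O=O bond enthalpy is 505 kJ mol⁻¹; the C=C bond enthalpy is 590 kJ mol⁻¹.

ΔH ≈ −1363 kJ

Bonds broken (reactants):
  C-H: 4 × 399 = 1596
  C=C: 1 × 590 = 590
  O=O: 3 × 505 = 1515
  Σ(broken) = 3701 kJ
Bonds formed (products):
  C=O: 4 × 810 = 3240
  O-H: 4 × 456 = 1824
  Σ(formed) = 5064 kJ
ΔH = Σ(broken) − Σ(formed) = 3701 − 5064 = −1363 kJ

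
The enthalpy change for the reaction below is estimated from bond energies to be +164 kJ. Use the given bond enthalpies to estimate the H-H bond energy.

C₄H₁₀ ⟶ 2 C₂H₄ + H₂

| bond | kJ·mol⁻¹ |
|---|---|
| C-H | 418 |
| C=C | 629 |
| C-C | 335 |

D(H-H) ≈ 419 kJ/mol

Let D be the H-H bond energy.
Σ(broken) = 3×335 + 10×418 = 5185
Σ(formed) = 8×418 + 2×629 + 1×D = 4602 + D
ΔH = Σ(broken) − Σ(formed) = (5185) − (4602 + D) = +583 − D
Setting this equal to +164 kJ gives D = 419 kJ/mol.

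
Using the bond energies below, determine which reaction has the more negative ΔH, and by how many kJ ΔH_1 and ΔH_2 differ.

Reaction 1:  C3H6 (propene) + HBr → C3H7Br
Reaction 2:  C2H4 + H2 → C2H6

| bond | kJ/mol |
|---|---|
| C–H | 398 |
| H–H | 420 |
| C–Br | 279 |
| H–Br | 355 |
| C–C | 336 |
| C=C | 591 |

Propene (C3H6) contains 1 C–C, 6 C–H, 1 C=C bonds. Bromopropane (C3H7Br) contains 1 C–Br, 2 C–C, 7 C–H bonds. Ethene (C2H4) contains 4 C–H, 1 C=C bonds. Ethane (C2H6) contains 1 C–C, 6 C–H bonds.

Reaction 1:
  Bonds broken (reactants):
    C–C: 1 × 336 = 336
    C–H: 6 × 398 = 2388
    C=C: 1 × 591 = 591
    H–Br: 1 × 355 = 355
    Σ(broken) = 3670 kJ
  Bonds formed (products):
    C–Br: 1 × 279 = 279
    C–C: 2 × 336 = 672
    C–H: 7 × 398 = 2786
    Σ(formed) = 3737 kJ
  ΔH_1 = 3670 − 3737 = −67 kJ
Reaction 2:
  Bonds broken (reactants):
    C–H: 4 × 398 = 1592
    C=C: 1 × 591 = 591
    H–H: 1 × 420 = 420
    Σ(broken) = 2603 kJ
  Bonds formed (products):
    C–C: 1 × 336 = 336
    C–H: 6 × 398 = 2388
    Σ(formed) = 2724 kJ
  ΔH_2 = 2603 − 2724 = −121 kJ
ΔH_1 − ΔH_2 = +54 kJ, so reaction 2 has the more negative ΔH; |ΔH_1 − ΔH_2| = 54 kJ.

Reaction 2, by 54 kJ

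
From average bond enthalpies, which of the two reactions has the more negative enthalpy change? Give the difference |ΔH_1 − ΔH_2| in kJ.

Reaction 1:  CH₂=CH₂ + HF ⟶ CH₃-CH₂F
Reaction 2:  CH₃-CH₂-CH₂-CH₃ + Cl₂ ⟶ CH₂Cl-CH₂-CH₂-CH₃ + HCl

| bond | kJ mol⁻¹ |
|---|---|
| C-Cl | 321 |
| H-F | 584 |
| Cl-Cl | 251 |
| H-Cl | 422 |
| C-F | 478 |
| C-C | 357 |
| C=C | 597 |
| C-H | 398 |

Reaction 2, by 42 kJ

Reaction 1:
  Bonds broken (reactants):
    C-H: 4 × 398 = 1592
    C=C: 1 × 597 = 597
    H-F: 1 × 584 = 584
    Σ(broken) = 2773 kJ
  Bonds formed (products):
    C-C: 1 × 357 = 357
    C-F: 1 × 478 = 478
    C-H: 5 × 398 = 1990
    Σ(formed) = 2825 kJ
  ΔH_1 = 2773 − 2825 = −52 kJ
Reaction 2:
  Bonds broken (reactants):
    C-C: 3 × 357 = 1071
    C-H: 10 × 398 = 3980
    Cl-Cl: 1 × 251 = 251
    Σ(broken) = 5302 kJ
  Bonds formed (products):
    C-C: 3 × 357 = 1071
    C-Cl: 1 × 321 = 321
    C-H: 9 × 398 = 3582
    H-Cl: 1 × 422 = 422
    Σ(formed) = 5396 kJ
  ΔH_2 = 5302 − 5396 = −94 kJ
ΔH_1 − ΔH_2 = +42 kJ, so reaction 2 has the more negative ΔH; |ΔH_1 − ΔH_2| = 42 kJ.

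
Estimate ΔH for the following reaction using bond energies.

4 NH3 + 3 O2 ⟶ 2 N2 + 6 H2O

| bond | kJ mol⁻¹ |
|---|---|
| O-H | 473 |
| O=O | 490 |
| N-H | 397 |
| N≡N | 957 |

ΔH ≈ −1356 kJ

Bonds broken (reactants):
  N-H: 12 × 397 = 4764
  O=O: 3 × 490 = 1470
  Σ(broken) = 6234 kJ
Bonds formed (products):
  N≡N: 2 × 957 = 1914
  O-H: 12 × 473 = 5676
  Σ(formed) = 7590 kJ
ΔH = Σ(broken) − Σ(formed) = 6234 − 7590 = −1356 kJ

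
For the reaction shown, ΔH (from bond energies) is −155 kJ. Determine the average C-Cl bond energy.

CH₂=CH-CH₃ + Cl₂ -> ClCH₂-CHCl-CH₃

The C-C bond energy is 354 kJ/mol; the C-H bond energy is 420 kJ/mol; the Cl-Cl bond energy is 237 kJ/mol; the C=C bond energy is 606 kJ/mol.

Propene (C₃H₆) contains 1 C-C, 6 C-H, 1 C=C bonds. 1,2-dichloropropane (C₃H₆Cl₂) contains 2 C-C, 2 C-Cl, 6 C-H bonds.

Let D be the C-Cl bond energy.
Σ(broken) = 1×354 + 6×420 + 1×606 + 1×237 = 3717
Σ(formed) = 2×354 + 2×D + 6×420 = 3228 + 2D
ΔH = Σ(broken) − Σ(formed) = (3717) − (3228 + 2D) = +489 − 2D
Setting this equal to −155 kJ gives 2D = 644, so D = 322 kJ/mol.

D(C-Cl) ≈ 322 kJ/mol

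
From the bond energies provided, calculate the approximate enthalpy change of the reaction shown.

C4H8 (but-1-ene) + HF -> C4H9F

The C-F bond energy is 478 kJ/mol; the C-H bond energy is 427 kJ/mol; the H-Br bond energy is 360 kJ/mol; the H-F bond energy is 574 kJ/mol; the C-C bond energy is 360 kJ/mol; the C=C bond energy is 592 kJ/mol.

Bonds broken (reactants):
  C-C: 2 × 360 = 720
  C-H: 8 × 427 = 3416
  C=C: 1 × 592 = 592
  H-F: 1 × 574 = 574
  Σ(broken) = 5302 kJ
Bonds formed (products):
  C-C: 3 × 360 = 1080
  C-F: 1 × 478 = 478
  C-H: 9 × 427 = 3843
  Σ(formed) = 5401 kJ
ΔH = Σ(broken) − Σ(formed) = 5302 − 5401 = −99 kJ

ΔH ≈ −99 kJ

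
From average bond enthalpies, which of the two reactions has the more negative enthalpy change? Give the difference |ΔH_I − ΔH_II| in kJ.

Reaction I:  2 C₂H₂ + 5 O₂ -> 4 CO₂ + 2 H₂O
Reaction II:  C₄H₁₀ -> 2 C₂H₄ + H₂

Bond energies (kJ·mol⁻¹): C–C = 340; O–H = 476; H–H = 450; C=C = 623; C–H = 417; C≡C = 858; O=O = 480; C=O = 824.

Reaction I, by 2870 kJ

Reaction I:
  Bonds broken (reactants):
    C≡C: 2 × 858 = 1716
    C–H: 4 × 417 = 1668
    O=O: 5 × 480 = 2400
    Σ(broken) = 5784 kJ
  Bonds formed (products):
    C=O: 8 × 824 = 6592
    O–H: 4 × 476 = 1904
    Σ(formed) = 8496 kJ
  ΔH_I = 5784 − 8496 = −2712 kJ
Reaction II:
  Bonds broken (reactants):
    C–C: 3 × 340 = 1020
    C–H: 10 × 417 = 4170
    Σ(broken) = 5190 kJ
  Bonds formed (products):
    C–H: 8 × 417 = 3336
    C=C: 2 × 623 = 1246
    H–H: 1 × 450 = 450
    Σ(formed) = 5032 kJ
  ΔH_II = 5190 − 5032 = +158 kJ
ΔH_I − ΔH_II = −2870 kJ, so reaction I has the more negative ΔH; |ΔH_I − ΔH_II| = 2870 kJ.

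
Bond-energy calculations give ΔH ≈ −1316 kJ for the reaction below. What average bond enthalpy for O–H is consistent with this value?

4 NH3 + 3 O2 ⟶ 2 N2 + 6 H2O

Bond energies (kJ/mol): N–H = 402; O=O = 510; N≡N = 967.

Let D be the O–H bond energy.
Σ(broken) = 12×402 + 3×510 = 6354
Σ(formed) = 2×967 + 12×D = 1934 + 12D
ΔH = Σ(broken) − Σ(formed) = (6354) − (1934 + 12D) = +4420 − 12D
Setting this equal to −1316 kJ gives 12D = 5736, so D = 478 kJ/mol.

D(O–H) ≈ 478 kJ/mol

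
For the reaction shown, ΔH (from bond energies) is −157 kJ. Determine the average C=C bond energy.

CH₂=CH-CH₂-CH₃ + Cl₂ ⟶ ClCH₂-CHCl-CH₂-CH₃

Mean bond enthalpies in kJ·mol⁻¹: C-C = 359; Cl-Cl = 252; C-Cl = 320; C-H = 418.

D(C=C) ≈ 590 kJ/mol

Let D be the C=C bond energy.
Σ(broken) = 2×359 + 8×418 + 1×D + 1×252 = 4314 + D
Σ(formed) = 3×359 + 2×320 + 8×418 = 5061
ΔH = Σ(broken) − Σ(formed) = (4314 + D) − (5061) = −747 + D
Setting this equal to −157 kJ gives D = 590 kJ/mol.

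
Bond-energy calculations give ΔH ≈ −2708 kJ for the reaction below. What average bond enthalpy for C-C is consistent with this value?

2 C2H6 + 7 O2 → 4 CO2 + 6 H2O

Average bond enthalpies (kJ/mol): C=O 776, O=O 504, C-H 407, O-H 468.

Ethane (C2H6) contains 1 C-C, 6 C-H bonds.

D(C-C) ≈ 352 kJ/mol

Let D be the C-C bond energy.
Σ(broken) = 2×D + 12×407 + 7×504 = 8412 + 2D
Σ(formed) = 8×776 + 12×468 = 11824
ΔH = Σ(broken) − Σ(formed) = (8412 + 2D) − (11824) = −3412 + 2D
Setting this equal to −2708 kJ gives 2D = 704, so D = 352 kJ/mol.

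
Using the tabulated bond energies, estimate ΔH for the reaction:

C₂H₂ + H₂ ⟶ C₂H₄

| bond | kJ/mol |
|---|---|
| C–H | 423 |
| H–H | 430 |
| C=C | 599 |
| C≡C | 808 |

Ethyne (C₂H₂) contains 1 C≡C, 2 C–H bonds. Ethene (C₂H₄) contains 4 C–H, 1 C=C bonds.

ΔH ≈ −207 kJ

Bonds broken (reactants):
  C≡C: 1 × 808 = 808
  C–H: 2 × 423 = 846
  H–H: 1 × 430 = 430
  Σ(broken) = 2084 kJ
Bonds formed (products):
  C–H: 4 × 423 = 1692
  C=C: 1 × 599 = 599
  Σ(formed) = 2291 kJ
ΔH = Σ(broken) − Σ(formed) = 2084 − 2291 = −207 kJ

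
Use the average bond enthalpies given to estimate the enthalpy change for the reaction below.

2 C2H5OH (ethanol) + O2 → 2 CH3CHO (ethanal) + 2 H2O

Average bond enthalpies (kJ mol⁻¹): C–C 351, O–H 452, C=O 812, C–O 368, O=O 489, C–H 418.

ΔH ≈ −467 kJ

Bonds broken (reactants):
  C–C: 2 × 351 = 702
  C–H: 10 × 418 = 4180
  C–O: 2 × 368 = 736
  O–H: 2 × 452 = 904
  O=O: 1 × 489 = 489
  Σ(broken) = 7011 kJ
Bonds formed (products):
  C–C: 2 × 351 = 702
  C–H: 8 × 418 = 3344
  C=O: 2 × 812 = 1624
  O–H: 4 × 452 = 1808
  Σ(formed) = 7478 kJ
ΔH = Σ(broken) − Σ(formed) = 7011 − 7478 = −467 kJ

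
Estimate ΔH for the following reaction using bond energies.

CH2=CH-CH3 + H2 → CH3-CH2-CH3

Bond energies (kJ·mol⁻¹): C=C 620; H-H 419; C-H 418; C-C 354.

ΔH ≈ −151 kJ

Bonds broken (reactants):
  C-C: 1 × 354 = 354
  C-H: 6 × 418 = 2508
  C=C: 1 × 620 = 620
  H-H: 1 × 419 = 419
  Σ(broken) = 3901 kJ
Bonds formed (products):
  C-C: 2 × 354 = 708
  C-H: 8 × 418 = 3344
  Σ(formed) = 4052 kJ
ΔH = Σ(broken) − Σ(formed) = 3901 − 4052 = −151 kJ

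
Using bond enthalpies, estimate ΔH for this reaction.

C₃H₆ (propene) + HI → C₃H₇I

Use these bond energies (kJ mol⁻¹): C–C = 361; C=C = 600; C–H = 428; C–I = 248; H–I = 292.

Bonds broken (reactants):
  C–C: 1 × 361 = 361
  C–H: 6 × 428 = 2568
  C=C: 1 × 600 = 600
  H–I: 1 × 292 = 292
  Σ(broken) = 3821 kJ
Bonds formed (products):
  C–C: 2 × 361 = 722
  C–H: 7 × 428 = 2996
  C–I: 1 × 248 = 248
  Σ(formed) = 3966 kJ
ΔH = Σ(broken) − Σ(formed) = 3821 − 3966 = −145 kJ

ΔH ≈ −145 kJ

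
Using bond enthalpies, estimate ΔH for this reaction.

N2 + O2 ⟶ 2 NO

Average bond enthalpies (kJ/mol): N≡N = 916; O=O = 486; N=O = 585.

Bonds broken (reactants):
  N≡N: 1 × 916 = 916
  O=O: 1 × 486 = 486
  Σ(broken) = 1402 kJ
Bonds formed (products):
  N=O: 2 × 585 = 1170
  Σ(formed) = 1170 kJ
ΔH = Σ(broken) − Σ(formed) = 1402 − 1170 = +232 kJ

ΔH ≈ +232 kJ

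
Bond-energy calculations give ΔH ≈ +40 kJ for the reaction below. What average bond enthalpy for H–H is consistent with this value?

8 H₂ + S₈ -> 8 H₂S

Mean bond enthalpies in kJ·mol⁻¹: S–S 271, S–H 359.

Let D be the H–H bond energy.
Σ(broken) = 8×D + 8×271 = 2168 + 8D
Σ(formed) = 16×359 = 5744
ΔH = Σ(broken) − Σ(formed) = (2168 + 8D) − (5744) = −3576 + 8D
Setting this equal to +40 kJ gives 8D = 3616, so D = 452 kJ/mol.

D(H–H) ≈ 452 kJ/mol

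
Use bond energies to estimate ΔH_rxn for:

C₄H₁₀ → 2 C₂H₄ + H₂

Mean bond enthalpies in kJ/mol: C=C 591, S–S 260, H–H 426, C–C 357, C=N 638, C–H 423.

ΔH ≈ +309 kJ

Bonds broken (reactants):
  C–C: 3 × 357 = 1071
  C–H: 10 × 423 = 4230
  Σ(broken) = 5301 kJ
Bonds formed (products):
  C–H: 8 × 423 = 3384
  C=C: 2 × 591 = 1182
  H–H: 1 × 426 = 426
  Σ(formed) = 4992 kJ
ΔH = Σ(broken) − Σ(formed) = 5301 − 4992 = +309 kJ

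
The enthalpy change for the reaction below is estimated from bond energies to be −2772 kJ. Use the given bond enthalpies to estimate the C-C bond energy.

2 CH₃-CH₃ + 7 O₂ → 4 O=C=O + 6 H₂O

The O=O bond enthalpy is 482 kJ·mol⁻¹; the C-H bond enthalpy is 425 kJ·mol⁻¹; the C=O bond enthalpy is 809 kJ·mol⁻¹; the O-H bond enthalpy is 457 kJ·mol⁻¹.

Let D be the C-C bond energy.
Σ(broken) = 2×D + 12×425 + 7×482 = 8474 + 2D
Σ(formed) = 8×809 + 12×457 = 11956
ΔH = Σ(broken) − Σ(formed) = (8474 + 2D) − (11956) = −3482 + 2D
Setting this equal to −2772 kJ gives 2D = 710, so D = 355 kJ/mol.

D(C-C) ≈ 355 kJ/mol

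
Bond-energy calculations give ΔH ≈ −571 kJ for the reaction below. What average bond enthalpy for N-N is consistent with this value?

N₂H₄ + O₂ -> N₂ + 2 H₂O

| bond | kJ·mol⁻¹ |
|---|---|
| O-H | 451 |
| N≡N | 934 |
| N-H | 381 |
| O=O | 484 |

D(N-N) ≈ 159 kJ/mol

Let D be the N-N bond energy.
Σ(broken) = 4×381 + 1×D + 1×484 = 2008 + D
Σ(formed) = 1×934 + 4×451 = 2738
ΔH = Σ(broken) − Σ(formed) = (2008 + D) − (2738) = −730 + D
Setting this equal to −571 kJ gives D = 159 kJ/mol.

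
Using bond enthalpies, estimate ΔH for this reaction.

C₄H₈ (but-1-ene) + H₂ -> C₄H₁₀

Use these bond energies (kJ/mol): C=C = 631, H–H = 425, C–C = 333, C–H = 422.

ΔH ≈ −121 kJ

Bonds broken (reactants):
  C–C: 2 × 333 = 666
  C–H: 8 × 422 = 3376
  C=C: 1 × 631 = 631
  H–H: 1 × 425 = 425
  Σ(broken) = 5098 kJ
Bonds formed (products):
  C–C: 3 × 333 = 999
  C–H: 10 × 422 = 4220
  Σ(formed) = 5219 kJ
ΔH = Σ(broken) − Σ(formed) = 5098 − 5219 = −121 kJ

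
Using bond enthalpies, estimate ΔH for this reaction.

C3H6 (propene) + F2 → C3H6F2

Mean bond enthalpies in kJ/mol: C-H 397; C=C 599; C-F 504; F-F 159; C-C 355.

ΔH ≈ −605 kJ

Bonds broken (reactants):
  C-C: 1 × 355 = 355
  C-H: 6 × 397 = 2382
  C=C: 1 × 599 = 599
  F-F: 1 × 159 = 159
  Σ(broken) = 3495 kJ
Bonds formed (products):
  C-C: 2 × 355 = 710
  C-F: 2 × 504 = 1008
  C-H: 6 × 397 = 2382
  Σ(formed) = 4100 kJ
ΔH = Σ(broken) − Σ(formed) = 3495 − 4100 = −605 kJ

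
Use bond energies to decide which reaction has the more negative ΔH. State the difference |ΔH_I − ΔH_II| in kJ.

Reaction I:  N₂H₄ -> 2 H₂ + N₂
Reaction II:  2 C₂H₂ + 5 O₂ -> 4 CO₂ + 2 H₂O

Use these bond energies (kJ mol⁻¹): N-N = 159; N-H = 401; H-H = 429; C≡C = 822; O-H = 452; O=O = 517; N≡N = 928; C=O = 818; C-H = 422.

Reaction II, by 2412 kJ

Reaction I:
  Bonds broken (reactants):
    N-H: 4 × 401 = 1604
    N-N: 1 × 159 = 159
    Σ(broken) = 1763 kJ
  Bonds formed (products):
    H-H: 2 × 429 = 858
    N≡N: 1 × 928 = 928
    Σ(formed) = 1786 kJ
  ΔH_I = 1763 − 1786 = −23 kJ
Reaction II:
  Bonds broken (reactants):
    C≡C: 2 × 822 = 1644
    C-H: 4 × 422 = 1688
    O=O: 5 × 517 = 2585
    Σ(broken) = 5917 kJ
  Bonds formed (products):
    C=O: 8 × 818 = 6544
    O-H: 4 × 452 = 1808
    Σ(formed) = 8352 kJ
  ΔH_II = 5917 − 8352 = −2435 kJ
ΔH_I − ΔH_II = +2412 kJ, so reaction II has the more negative ΔH; |ΔH_I − ΔH_II| = 2412 kJ.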